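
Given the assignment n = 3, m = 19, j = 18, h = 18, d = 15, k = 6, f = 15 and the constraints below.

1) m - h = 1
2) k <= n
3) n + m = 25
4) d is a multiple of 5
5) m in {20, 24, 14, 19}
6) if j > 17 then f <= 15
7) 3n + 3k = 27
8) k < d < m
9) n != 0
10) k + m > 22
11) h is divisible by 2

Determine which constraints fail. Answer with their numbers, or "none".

The assignment fails constraints 2, 3.

1) m - h = 19 - 18 = 1 — holds.
2) k = 6, n = 3; 6 > 3 (want ≤) — does not hold.
3) n + m = 3 + 19 = 22, not 25 — does not hold.
4) 15 / 5 = 3, so 5 divides 15 — holds.
5) m = 19 is in {20, 24, 14, 19} — holds.
6) j = 18 > 17, so we need f ≤ 15; f = 15 ≤ 15 — holds.
7) 3n + 3k = 3(3) + 3(6) = 27 — holds.
8) values 6 < 15 < 19 — holds.
9) n = 3, and 3 ≠ 0 — holds.
10) k + m = 6 + 19 = 25; 25 > 22 — holds.
11) 18 / 2 = 9, so 2 divides 18 — holds.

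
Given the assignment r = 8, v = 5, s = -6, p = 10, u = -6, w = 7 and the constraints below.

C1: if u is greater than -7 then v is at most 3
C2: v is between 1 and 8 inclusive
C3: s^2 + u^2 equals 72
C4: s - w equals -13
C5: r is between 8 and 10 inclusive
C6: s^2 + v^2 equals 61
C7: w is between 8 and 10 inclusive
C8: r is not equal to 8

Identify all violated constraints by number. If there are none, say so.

C1: u = -6 > -7, so we need v ≤ 3; but v = 5 > 3 — fails.
C2: v = 5 lies in [1, 8] — holds.
C3: s^2 + u^2 = (-6)^2 + (-6)^2 = 36 + 36 = 72 — holds.
C4: s - w = -6 - 7 = -13 — holds.
C5: r = 8 lies in [8, 10] — holds.
C6: s^2 + v^2 = (-6)^2 + 5^2 = 36 + 25 = 61 — holds.
C7: w = 7 is outside [8, 10] — fails.
C8: r = 8, but 8 is required to differ — fails.

The assignment fails constraints 1, 7, and 8.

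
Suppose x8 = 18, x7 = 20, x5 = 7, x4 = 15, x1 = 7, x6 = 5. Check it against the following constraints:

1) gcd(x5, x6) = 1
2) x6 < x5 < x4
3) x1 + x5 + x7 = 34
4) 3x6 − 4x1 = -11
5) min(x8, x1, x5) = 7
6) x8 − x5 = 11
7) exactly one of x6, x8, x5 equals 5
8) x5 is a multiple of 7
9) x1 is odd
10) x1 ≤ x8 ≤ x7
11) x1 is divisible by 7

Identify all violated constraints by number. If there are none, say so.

Constraint 4 does not hold.

1) gcd(7, 5) = 1 — satisfied.
2) values 5 < 7 < 15 — satisfied.
3) x1 + x5 + x7 = 7 + 7 + 20 = 34 — satisfied.
4) 3x6 − 4x1 = 3(5) − 4(7) = -13, not -11 — violated.
5) min(18, 7, 7) = 7 — satisfied.
6) x8 − x5 = 18 − 7 = 11 — satisfied.
7) x6=5, x8=18, x5=7; 1 of them equals 5 — satisfied.
8) 7 / 7 = 1, so 7 divides 7 — satisfied.
9) x1 = 7 is odd — satisfied.
10) values 7 ≤ 18 ≤ 20 — satisfied.
11) 7 / 7 = 1, so 7 divides 7 — satisfied.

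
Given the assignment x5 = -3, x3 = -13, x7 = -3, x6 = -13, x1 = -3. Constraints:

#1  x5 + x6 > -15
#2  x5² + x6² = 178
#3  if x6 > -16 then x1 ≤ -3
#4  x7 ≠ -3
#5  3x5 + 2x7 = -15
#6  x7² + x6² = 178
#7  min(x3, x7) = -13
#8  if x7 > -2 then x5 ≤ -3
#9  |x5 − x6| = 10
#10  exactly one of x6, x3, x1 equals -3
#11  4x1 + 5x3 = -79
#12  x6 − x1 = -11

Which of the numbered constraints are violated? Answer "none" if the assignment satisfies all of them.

Constraints 1, 4, 11, and 12 do not hold.

#1 x5 + x6 = -3 + (-13) = -16; -16 ≤ -15, bound -15 not met — fails.
#2 x5² + x6² = (-3)² + (-13)² = 9 + 169 = 178 — holds.
#3 x6 = -13 > -16, so we need x1 ≤ -3; x1 = -3 ≤ -3 — holds.
#4 x7 = -3, but -3 is required to differ — fails.
#5 3x5 + 2x7 = 3(-3) + 2(-3) = -15 — holds.
#6 x7² + x6² = (-3)² + (-13)² = 9 + 169 = 178 — holds.
#7 min(-13, -3) = -13 — holds.
#8 x7 = -3, not > -2; antecedent false, conditional vacuously true — holds.
#9 |-3 − (-13)| = 10 — holds.
#10 x6=-13, x3=-13, x1=-3; 1 of them equals -3 — holds.
#11 4x1 + 5x3 = 4(-3) + 5(-13) = -77, not -79 — fails.
#12 x6 − x1 = -13 − (-3) = -10, not -11 — fails.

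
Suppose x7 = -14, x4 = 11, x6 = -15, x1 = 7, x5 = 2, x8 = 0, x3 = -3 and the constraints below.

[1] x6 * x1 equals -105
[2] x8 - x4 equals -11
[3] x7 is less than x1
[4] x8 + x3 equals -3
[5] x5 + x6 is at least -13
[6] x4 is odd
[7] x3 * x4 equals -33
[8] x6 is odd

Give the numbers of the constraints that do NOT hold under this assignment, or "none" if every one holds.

[1] x6 * x1 = -15 * 7 = -105 — OK.
[2] x8 - x4 = 0 - 11 = -11 — OK.
[3] x7 = -14, x1 = 7; -14 < 7 — OK.
[4] x8 + x3 = 0 + (-3) = -3 — OK.
[5] x5 + x6 = 2 + (-15) = -13; -13 ≥ -13 — OK.
[6] x4 = 11 is odd — OK.
[7] x3 * x4 = -3 * 11 = -33 — OK.
[8] x6 = -15 is odd — OK.

The assignment satisfies every constraint.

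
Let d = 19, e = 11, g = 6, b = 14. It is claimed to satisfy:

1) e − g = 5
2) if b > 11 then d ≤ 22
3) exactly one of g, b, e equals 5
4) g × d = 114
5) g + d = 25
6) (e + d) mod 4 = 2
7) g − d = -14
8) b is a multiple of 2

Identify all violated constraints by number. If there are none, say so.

1) e − g = 11 − 6 = 5  true
2) b = 14 > 11, so we need d ≤ 22; d = 19 ≤ 22  true
3) g=6, b=14, e=11; 0 of them equal 5, not exactly one  false
4) g × d = 6 × 19 = 114  true
5) g + d = 6 + 19 = 25  true
6) e + d = 30; 30 mod 4 = 2  true
7) g − d = 6 − 19 = -13, not -14  false
8) 14 / 2 = 7, so 2 divides 14  true

Constraints 3 and 7 do not hold.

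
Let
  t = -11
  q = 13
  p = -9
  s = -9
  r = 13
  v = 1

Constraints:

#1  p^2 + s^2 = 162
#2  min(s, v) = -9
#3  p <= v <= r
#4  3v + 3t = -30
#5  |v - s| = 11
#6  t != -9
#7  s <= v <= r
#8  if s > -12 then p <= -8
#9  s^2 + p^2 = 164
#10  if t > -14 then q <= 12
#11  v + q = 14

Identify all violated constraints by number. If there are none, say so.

Constraints 5, 9, and 10 do not hold.

#1 p^2 + s^2 = (-9)^2 + (-9)^2 = 81 + 81 = 162  ✓
#2 min(-9, 1) = -9  ✓
#3 values -9 <= 1 <= 13  ✓
#4 3v + 3t = 3(1) + 3(-11) = -30  ✓
#5 |1 - (-9)| = 10, not 11  ✗
#6 t = -11, and -11 ≠ -9  ✓
#7 values -9 <= 1 <= 13  ✓
#8 s = -9 > -12, so we need p ≤ -8; p = -9 ≤ -8  ✓
#9 s^2 + p^2 = (-9)^2 + (-9)^2 = 81 + 81 = 162, not 164  ✗
#10 t = -11 > -14, so we need q ≤ 12; but q = 13 > 12  ✗
#11 v + q = 1 + 13 = 14  ✓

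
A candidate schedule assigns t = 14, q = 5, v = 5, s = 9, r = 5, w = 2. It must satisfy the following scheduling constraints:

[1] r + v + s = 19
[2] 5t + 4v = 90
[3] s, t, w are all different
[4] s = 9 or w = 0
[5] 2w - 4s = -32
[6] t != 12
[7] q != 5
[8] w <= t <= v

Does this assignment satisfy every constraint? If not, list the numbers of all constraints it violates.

Violated: 7 and 8.

[1] r + v + s = 5 + 5 + 9 = 19  holds
[2] 5t + 4v = 5(14) + 4(5) = 90  holds
[3] values 9, 14, 2 are pairwise distinct  holds
[4] s = 9 = 9 (first disjunct)  holds
[5] 2w - 4s = 2(2) - 4(9) = -32  holds
[6] t = 14, and 14 ≠ 12  holds
[7] q = 5, but 5 is required to differ  fails
[8] values 2, 14, 5; t = 14 is not <= v = 5  fails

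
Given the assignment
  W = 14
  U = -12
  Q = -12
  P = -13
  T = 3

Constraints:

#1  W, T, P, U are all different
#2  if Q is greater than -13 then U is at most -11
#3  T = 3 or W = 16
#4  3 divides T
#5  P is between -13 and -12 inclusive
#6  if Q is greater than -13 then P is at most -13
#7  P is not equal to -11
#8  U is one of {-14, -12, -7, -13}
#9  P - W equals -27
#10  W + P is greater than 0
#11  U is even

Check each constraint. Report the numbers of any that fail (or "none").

All constraints are satisfied.

#1 values 14, 3, -13, -12 are pairwise distinct — holds.
#2 Q = -12 > -13, so we need U ≤ -11; U = -12 ≤ -11 — holds.
#3 T = 3 = 3 (first disjunct) — holds.
#4 3 / 3 = 1, so 3 divides 3 — holds.
#5 P = -13 lies in [-13, -12] — holds.
#6 Q = -12 > -13, so we need P ≤ -13; P = -13 ≤ -13 — holds.
#7 P = -13, and -13 ≠ -11 — holds.
#8 U = -12 is in {-14, -12, -7, -13} — holds.
#9 P - W = -13 - 14 = -27 — holds.
#10 W + P = 14 + (-13) = 1; 1 > 0 — holds.
#11 U = -12 is even — holds.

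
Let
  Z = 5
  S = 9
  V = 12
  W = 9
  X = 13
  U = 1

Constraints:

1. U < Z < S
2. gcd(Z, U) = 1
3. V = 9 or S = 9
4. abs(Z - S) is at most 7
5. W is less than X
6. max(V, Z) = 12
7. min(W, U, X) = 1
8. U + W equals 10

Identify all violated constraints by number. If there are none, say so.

1. values 1 < 5 < 9  OK
2. gcd(5, 1) = 1  OK
3. V = 12 ≠ 9, but S = 9 = 9 (second disjunct)  OK
4. abs(5 - 9) = 4; 4 ≤ 7  OK
5. W = 9, X = 13; 9 < 13  OK
6. max(12, 5) = 12  OK
7. min(9, 1, 13) = 1  OK
8. U + W = 1 + 9 = 10  OK

No violations.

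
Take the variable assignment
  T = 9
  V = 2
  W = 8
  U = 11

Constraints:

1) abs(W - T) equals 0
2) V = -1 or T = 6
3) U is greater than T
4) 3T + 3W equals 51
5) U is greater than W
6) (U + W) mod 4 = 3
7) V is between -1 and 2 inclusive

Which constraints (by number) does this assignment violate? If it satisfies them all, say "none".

1) abs(8 - 9) = 1, not 0 — does not hold.
2) V = 2 ≠ -1 and T = 9 ≠ 6; both disjuncts false — does not hold.
3) U = 11, T = 9; 11 > 9 — holds.
4) 3T + 3W = 3(9) + 3(8) = 51 — holds.
5) U = 11, W = 8; 11 > 8 — holds.
6) U + W = 19; 19 mod 4 = 3 — holds.
7) V = 2 lies in [-1, 2] — holds.

Constraints 1 and 2 do not hold.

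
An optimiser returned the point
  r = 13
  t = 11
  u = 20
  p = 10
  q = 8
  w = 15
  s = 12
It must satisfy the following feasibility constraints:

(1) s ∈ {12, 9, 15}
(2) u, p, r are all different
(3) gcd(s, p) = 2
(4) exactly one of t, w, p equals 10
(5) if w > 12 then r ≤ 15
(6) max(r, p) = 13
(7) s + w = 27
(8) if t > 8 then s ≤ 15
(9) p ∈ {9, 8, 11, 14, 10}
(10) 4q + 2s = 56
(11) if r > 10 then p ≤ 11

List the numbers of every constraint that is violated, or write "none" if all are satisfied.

The assignment satisfies every constraint.

(1) s = 12 is in {12, 9, 15} — holds.
(2) values 20, 10, 13 are pairwise distinct — holds.
(3) gcd(12, 10) = 2 — holds.
(4) t=11, w=15, p=10; 1 of them equals 10 — holds.
(5) w = 15 > 12, so we need r ≤ 15; r = 13 ≤ 15 — holds.
(6) max(13, 10) = 13 — holds.
(7) s + w = 12 + 15 = 27 — holds.
(8) t = 11 > 8, so we need s ≤ 15; s = 12 ≤ 15 — holds.
(9) p = 10 is in {9, 8, 11, 14, 10} — holds.
(10) 4q + 2s = 4(8) + 2(12) = 56 — holds.
(11) r = 13 > 10, so we need p ≤ 11; p = 10 ≤ 11 — holds.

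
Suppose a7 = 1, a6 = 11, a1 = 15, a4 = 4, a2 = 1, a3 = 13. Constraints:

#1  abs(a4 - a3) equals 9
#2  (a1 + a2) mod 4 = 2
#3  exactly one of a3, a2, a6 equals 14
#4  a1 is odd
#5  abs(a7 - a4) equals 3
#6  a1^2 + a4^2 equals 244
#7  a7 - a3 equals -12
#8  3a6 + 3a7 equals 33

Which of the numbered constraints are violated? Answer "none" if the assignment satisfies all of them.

Violated: 2, 3, 6, and 8.

#1 abs(4 - 13) = 9 — holds.
#2 a1 + a2 = 16; 16 mod 4 = 0, not 2 — does not hold.
#3 a3=13, a2=1, a6=11; 0 of them equal 14, not exactly one — does not hold.
#4 a1 = 15 is odd — holds.
#5 abs(1 - 4) = 3 — holds.
#6 a1^2 + a4^2 = 15^2 + 4^2 = 225 + 16 = 241, not 244 — does not hold.
#7 a7 - a3 = 1 - 13 = -12 — holds.
#8 3a6 + 3a7 = 3(11) + 3(1) = 36, not 33 — does not hold.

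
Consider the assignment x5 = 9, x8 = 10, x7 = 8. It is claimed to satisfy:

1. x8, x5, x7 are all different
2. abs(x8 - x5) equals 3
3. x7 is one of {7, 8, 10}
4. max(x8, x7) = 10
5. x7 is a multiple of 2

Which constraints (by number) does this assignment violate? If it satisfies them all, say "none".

Violated: 2.

1. values 10, 9, 8 are pairwise distinct  ✓
2. abs(10 - 9) = 1, not 3  ✗
3. x7 = 8 is in {7, 8, 10}  ✓
4. max(10, 8) = 10  ✓
5. 8 / 2 = 4, so 2 divides 8  ✓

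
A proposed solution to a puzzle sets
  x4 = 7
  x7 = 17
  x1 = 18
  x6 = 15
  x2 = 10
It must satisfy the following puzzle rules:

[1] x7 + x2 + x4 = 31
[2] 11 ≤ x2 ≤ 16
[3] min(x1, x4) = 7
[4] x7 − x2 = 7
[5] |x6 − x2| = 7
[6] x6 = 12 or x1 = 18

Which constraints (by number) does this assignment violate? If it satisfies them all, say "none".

[1] x7 + x2 + x4 = 17 + 10 + 7 = 34, not 31  false
[2] x2 = 10 is outside [11, 16]  false
[3] min(18, 7) = 7  true
[4] x7 − x2 = 17 − 10 = 7  true
[5] |15 − 10| = 5, not 7  false
[6] x6 = 15 ≠ 12, but x1 = 18 = 18 (second disjunct)  true

No — constraints 1, 2, and 5 are not satisfied.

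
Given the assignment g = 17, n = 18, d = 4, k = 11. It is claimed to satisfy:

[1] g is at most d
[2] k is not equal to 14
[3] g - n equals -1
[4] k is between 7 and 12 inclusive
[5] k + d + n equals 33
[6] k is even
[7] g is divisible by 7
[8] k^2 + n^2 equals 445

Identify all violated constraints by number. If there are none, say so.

The assignment fails constraints 1, 6, and 7.

[1] g = 17, d = 4; 17 > 4 (want ≤) — fails.
[2] k = 11, and 11 ≠ 14 — holds.
[3] g - n = 17 - 18 = -1 — holds.
[4] k = 11 lies in [7, 12] — holds.
[5] k + d + n = 11 + 4 + 18 = 33 — holds.
[6] k = 11 is odd — fails.
[7] 17 = 7*2 + 3, so 7 does not divide 17 — fails.
[8] k^2 + n^2 = 11^2 + 18^2 = 121 + 324 = 445 — holds.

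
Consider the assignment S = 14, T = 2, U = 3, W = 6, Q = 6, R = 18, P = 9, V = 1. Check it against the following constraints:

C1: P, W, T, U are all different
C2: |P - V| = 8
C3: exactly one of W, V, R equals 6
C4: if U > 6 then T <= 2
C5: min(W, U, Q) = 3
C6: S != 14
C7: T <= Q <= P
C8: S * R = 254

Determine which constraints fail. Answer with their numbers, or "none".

C1: values 9, 6, 2, 3 are pairwise distinct — holds.
C2: |9 - 1| = 8 — holds.
C3: W=6, V=1, R=18; 1 of them equals 6 — holds.
C4: U = 3, not > 6; antecedent false, conditional vacuously true — holds.
C5: min(6, 3, 6) = 3 — holds.
C6: S = 14, but 14 is required to differ — fails.
C7: values 2 <= 6 <= 9 — holds.
C8: S * R = 14 * 18 = 252, not 254 — fails.

Violated: 6 and 8.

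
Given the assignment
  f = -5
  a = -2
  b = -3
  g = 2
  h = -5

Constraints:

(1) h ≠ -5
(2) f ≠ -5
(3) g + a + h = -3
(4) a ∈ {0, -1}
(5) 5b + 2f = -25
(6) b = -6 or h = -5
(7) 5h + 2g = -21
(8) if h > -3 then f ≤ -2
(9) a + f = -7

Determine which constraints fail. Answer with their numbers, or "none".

(1) h = -5, but -5 is required to differ  ✘
(2) f = -5, but -5 is required to differ  ✘
(3) g + a + h = 2 + (-2) + (-5) = -5, not -3  ✘
(4) a = -2 is not in {0, -1}  ✘
(5) 5b + 2f = 5(-3) + 2(-5) = -25  ✔
(6) b = -3 ≠ -6, but h = -5 = -5 (second disjunct)  ✔
(7) 5h + 2g = 5(-5) + 2(2) = -21  ✔
(8) h = -5, not > -3; antecedent false, conditional vacuously true  ✔
(9) a + f = -2 + (-5) = -7  ✔

Constraints 1, 2, 3, 4 do not hold.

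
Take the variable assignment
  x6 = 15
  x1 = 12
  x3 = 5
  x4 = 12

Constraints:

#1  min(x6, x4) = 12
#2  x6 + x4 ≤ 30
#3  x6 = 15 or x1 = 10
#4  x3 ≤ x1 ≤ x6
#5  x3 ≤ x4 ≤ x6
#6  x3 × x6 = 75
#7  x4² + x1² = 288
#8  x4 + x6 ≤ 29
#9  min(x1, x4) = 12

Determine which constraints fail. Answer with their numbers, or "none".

#1 min(15, 12) = 12 — holds.
#2 x6 + x4 = 15 + 12 = 27; 27 ≤ 30 — holds.
#3 x6 = 15 = 15 (first disjunct) — holds.
#4 values 5 ≤ 12 ≤ 15 — holds.
#5 values 5 ≤ 12 ≤ 15 — holds.
#6 x3 × x6 = 5 × 15 = 75 — holds.
#7 x4² + x1² = 12² + 12² = 144 + 144 = 288 — holds.
#8 x4 + x6 = 12 + 15 = 27; 27 ≤ 29 — holds.
#9 min(12, 12) = 12 — holds.

The assignment satisfies every constraint.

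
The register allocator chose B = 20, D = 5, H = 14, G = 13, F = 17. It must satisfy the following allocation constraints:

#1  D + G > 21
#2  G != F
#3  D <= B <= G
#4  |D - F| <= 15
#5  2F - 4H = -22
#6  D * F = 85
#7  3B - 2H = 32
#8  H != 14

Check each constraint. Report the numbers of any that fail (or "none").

Constraints 1, 3, 8 do not hold.

#1 D + G = 5 + 13 = 18; 18 ≤ 21, bound 21 not met  no
#2 G = 13, F = 17; distinct  yes
#3 values 5, 20, 13; B = 20 is not <= G = 13  no
#4 |5 - 17| = 12; 12 ≤ 15  yes
#5 2F - 4H = 2(17) - 4(14) = -22  yes
#6 D * F = 5 * 17 = 85  yes
#7 3B - 2H = 3(20) - 2(14) = 32  yes
#8 H = 14, but 14 is required to differ  no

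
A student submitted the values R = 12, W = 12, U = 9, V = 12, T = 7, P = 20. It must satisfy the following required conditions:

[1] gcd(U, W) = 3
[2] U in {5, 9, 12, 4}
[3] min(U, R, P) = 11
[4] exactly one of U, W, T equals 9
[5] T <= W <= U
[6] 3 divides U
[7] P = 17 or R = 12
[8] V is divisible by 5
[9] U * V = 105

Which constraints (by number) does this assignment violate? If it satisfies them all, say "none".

[1] gcd(9, 12) = 3 — holds.
[2] U = 9 is in {5, 9, 12, 4} — holds.
[3] min(9, 12, 20) = 9, not 11 — fails.
[4] U=9, W=12, T=7; 1 of them equals 9 — holds.
[5] values 7, 12, 9; W = 12 is not <= U = 9 — fails.
[6] 9 / 3 = 3, so 3 divides 9 — holds.
[7] P = 20 ≠ 17, but R = 12 = 12 (second disjunct) — holds.
[8] 12 = 5*2 + 2, so 5 does not divide 12 — fails.
[9] U * V = 9 * 12 = 108, not 105 — fails.

Violated: 3, 5, 8, and 9.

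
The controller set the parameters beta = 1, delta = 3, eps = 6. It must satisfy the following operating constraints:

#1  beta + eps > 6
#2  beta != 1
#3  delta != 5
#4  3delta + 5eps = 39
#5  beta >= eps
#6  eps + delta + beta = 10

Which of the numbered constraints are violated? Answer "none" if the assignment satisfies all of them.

#1 beta + eps = 1 + 6 = 7; 7 > 6 — holds.
#2 beta = 1, but 1 is required to differ — does not hold.
#3 delta = 3, and 3 ≠ 5 — holds.
#4 3delta + 5eps = 3(3) + 5(6) = 39 — holds.
#5 beta = 1, eps = 6; 1 < 6 (want ≥) — does not hold.
#6 eps + delta + beta = 6 + 3 + 1 = 10 — holds.

No — constraints 2 and 5 are not satisfied.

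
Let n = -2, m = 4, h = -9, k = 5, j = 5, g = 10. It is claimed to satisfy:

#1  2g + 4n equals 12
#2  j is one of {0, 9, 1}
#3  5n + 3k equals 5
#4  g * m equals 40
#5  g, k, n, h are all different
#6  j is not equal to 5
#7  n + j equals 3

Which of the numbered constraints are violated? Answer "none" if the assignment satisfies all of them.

#1 2g + 4n = 2(10) + 4(-2) = 12  OK
#2 j = 5 is not in {0, 9, 1}  FAIL
#3 5n + 3k = 5(-2) + 3(5) = 5  OK
#4 g * m = 10 * 4 = 40  OK
#5 values 10, 5, -2, -9 are pairwise distinct  OK
#6 j = 5, but 5 is required to differ  FAIL
#7 n + j = -2 + 5 = 3  OK

No — constraints 2 and 6 are not satisfied.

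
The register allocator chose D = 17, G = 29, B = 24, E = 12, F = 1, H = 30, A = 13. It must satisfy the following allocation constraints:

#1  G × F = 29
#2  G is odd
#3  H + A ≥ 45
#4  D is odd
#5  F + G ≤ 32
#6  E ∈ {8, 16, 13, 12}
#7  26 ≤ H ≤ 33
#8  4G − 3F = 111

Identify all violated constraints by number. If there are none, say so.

#1 G × F = 29 × 1 = 29  ✓
#2 G = 29 is odd  ✓
#3 H + A = 30 + 13 = 43; 43 < 45, bound 45 not met  ✗
#4 D = 17 is odd  ✓
#5 F + G = 1 + 29 = 30; 30 ≤ 32  ✓
#6 E = 12 is in {8, 16, 13, 12}  ✓
#7 H = 30 lies in [26, 33]  ✓
#8 4G − 3F = 4(29) − 3(1) = 113, not 111  ✗

The assignment fails constraints 3 and 8.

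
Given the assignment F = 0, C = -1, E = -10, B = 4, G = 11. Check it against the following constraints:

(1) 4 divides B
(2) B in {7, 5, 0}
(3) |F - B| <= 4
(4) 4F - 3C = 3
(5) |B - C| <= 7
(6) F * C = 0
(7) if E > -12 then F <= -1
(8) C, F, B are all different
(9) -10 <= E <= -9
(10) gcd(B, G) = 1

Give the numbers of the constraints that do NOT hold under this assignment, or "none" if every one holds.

(1) 4 / 4 = 1, so 4 divides 4 — holds.
(2) B = 4 is not in {7, 5, 0} — fails.
(3) |0 - 4| = 4; 4 ≤ 4 — holds.
(4) 4F - 3C = 4(0) - 3(-1) = 3 — holds.
(5) |4 - (-1)| = 5; 5 ≤ 7 — holds.
(6) F * C = 0 * (-1) = 0 — holds.
(7) E = -10 > -12, so we need F ≤ -1; but F = 0 > -1 — fails.
(8) values -1, 0, 4 are pairwise distinct — holds.
(9) E = -10 lies in [-10, -9] — holds.
(10) gcd(4, 11) = 1 — holds.

Violated: 2 and 7.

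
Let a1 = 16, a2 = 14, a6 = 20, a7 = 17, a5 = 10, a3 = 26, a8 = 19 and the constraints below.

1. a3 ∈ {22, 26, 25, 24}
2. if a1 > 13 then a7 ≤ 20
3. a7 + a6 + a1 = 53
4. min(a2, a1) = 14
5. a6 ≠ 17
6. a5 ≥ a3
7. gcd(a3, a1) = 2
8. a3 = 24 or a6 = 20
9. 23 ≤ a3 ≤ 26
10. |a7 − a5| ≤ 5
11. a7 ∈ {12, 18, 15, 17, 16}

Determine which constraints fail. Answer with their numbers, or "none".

No — constraints 6, 10 are not satisfied.

1. a3 = 26 is in {22, 26, 25, 24} — holds.
2. a1 = 16 > 13, so we need a7 ≤ 20; a7 = 17 ≤ 20 — holds.
3. a7 + a6 + a1 = 17 + 20 + 16 = 53 — holds.
4. min(14, 16) = 14 — holds.
5. a6 = 20, and 20 ≠ 17 — holds.
6. a5 = 10, a3 = 26; 10 < 26 (want ≥) — fails.
7. gcd(26, 16) = 2 — holds.
8. a3 = 26 ≠ 24, but a6 = 20 = 20 (second disjunct) — holds.
9. a3 = 26 lies in [23, 26] — holds.
10. |17 − 10| = 7; 7 > 5, exceeds bound 5 — fails.
11. a7 = 17 is in {12, 18, 15, 17, 16} — holds.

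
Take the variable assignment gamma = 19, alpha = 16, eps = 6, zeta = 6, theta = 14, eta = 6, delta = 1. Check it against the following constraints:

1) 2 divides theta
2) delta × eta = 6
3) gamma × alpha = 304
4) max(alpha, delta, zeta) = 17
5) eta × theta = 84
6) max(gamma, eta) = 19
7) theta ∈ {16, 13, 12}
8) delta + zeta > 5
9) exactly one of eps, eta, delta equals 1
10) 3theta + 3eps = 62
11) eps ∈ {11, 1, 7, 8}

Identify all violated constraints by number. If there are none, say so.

1) 14 / 2 = 7, so 2 divides 14 — holds.
2) delta × eta = 1 × 6 = 6 — holds.
3) gamma × alpha = 19 × 16 = 304 — holds.
4) max(16, 1, 6) = 16, not 17 — fails.
5) eta × theta = 6 × 14 = 84 — holds.
6) max(19, 6) = 19 — holds.
7) theta = 14 is not in {16, 13, 12} — fails.
8) delta + zeta = 1 + 6 = 7; 7 > 5 — holds.
9) eps=6, eta=6, delta=1; 1 of them equals 1 — holds.
10) 3theta + 3eps = 3(14) + 3(6) = 60, not 62 — fails.
11) eps = 6 is not in {11, 1, 7, 8} — fails.

No — constraints 4, 7, 10, and 11 are not satisfied.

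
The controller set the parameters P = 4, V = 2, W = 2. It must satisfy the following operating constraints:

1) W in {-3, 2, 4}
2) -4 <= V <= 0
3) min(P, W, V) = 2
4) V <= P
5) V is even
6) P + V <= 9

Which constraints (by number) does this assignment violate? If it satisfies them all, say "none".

1) W = 2 is in {-3, 2, 4}  holds
2) V = 2 is outside [-4, 0]  fails
3) min(4, 2, 2) = 2  holds
4) V = 2, P = 4; 2 ≤ 4  holds
5) V = 2 is even  holds
6) P + V = 4 + 2 = 6; 6 ≤ 9  holds

The assignment fails constraint 2.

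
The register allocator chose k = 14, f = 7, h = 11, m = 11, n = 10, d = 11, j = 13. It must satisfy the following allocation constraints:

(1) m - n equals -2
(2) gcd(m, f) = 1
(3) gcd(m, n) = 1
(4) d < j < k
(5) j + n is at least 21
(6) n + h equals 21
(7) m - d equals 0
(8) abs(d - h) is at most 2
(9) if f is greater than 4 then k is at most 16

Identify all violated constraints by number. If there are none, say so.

Violated: 1.

(1) m - n = 11 - 10 = 1, not -2  FAIL
(2) gcd(11, 7) = 1  OK
(3) gcd(11, 10) = 1  OK
(4) values 11 < 13 < 14  OK
(5) j + n = 13 + 10 = 23; 23 ≥ 21  OK
(6) n + h = 10 + 11 = 21  OK
(7) m - d = 11 - 11 = 0  OK
(8) abs(11 - 11) = 0; 0 ≤ 2  OK
(9) f = 7 > 4, so we need k ≤ 16; k = 14 ≤ 16  OK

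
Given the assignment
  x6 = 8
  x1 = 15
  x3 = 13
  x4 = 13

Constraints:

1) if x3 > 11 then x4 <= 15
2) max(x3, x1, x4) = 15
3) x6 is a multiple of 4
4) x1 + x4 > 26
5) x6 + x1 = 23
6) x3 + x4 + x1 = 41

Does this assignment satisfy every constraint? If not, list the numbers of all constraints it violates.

1) x3 = 13 > 11, so we need x4 ≤ 15; x4 = 13 ≤ 15 — holds.
2) max(13, 15, 13) = 15 — holds.
3) 8 / 4 = 2, so 4 divides 8 — holds.
4) x1 + x4 = 15 + 13 = 28; 28 > 26 — holds.
5) x6 + x1 = 8 + 15 = 23 — holds.
6) x3 + x4 + x1 = 13 + 13 + 15 = 41 — holds.

All constraints are satisfied.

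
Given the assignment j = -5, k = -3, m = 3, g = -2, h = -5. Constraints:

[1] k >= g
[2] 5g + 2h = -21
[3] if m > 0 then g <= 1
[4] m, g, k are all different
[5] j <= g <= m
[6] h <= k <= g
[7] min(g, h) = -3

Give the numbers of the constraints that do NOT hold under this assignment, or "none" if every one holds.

The assignment fails constraints 1, 2, 7.

[1] k = -3, g = -2; -3 < -2 (want ≥) — fails.
[2] 5g + 2h = 5(-2) + 2(-5) = -20, not -21 — fails.
[3] m = 3 > 0, so we need g ≤ 1; g = -2 ≤ 1 — holds.
[4] values 3, -2, -3 are pairwise distinct — holds.
[5] values -5 <= -2 <= 3 — holds.
[6] values -5 <= -3 <= -2 — holds.
[7] min(-2, -5) = -5, not -3 — fails.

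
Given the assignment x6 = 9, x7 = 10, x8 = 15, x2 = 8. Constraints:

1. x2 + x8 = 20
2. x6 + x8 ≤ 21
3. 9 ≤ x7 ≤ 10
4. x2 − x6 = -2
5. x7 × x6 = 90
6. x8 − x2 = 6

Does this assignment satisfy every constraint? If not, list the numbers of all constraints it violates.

1. x2 + x8 = 8 + 15 = 23, not 20  no
2. x6 + x8 = 9 + 15 = 24; 24 > 21, bound 21 not met  no
3. x7 = 10 lies in [9, 10]  yes
4. x2 − x6 = 8 − 9 = -1, not -2  no
5. x7 × x6 = 10 × 9 = 90  yes
6. x8 − x2 = 15 − 8 = 7, not 6  no

Constraints 1, 2, 4, and 6 are violated.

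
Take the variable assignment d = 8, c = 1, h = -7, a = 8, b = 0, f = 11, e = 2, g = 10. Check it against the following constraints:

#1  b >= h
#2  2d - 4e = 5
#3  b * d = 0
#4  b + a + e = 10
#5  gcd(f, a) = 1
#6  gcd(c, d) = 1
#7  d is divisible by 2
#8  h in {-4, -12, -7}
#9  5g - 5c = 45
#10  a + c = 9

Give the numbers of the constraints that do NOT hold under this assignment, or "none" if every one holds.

Constraint 2 does not hold.

#1 b = 0, h = -7; 0 ≥ -7 — holds.
#2 2d - 4e = 2(8) - 4(2) = 8, not 5 — does not hold.
#3 b * d = 0 * 8 = 0 — holds.
#4 b + a + e = 0 + 8 + 2 = 10 — holds.
#5 gcd(11, 8) = 1 — holds.
#6 gcd(1, 8) = 1 — holds.
#7 8 / 2 = 4, so 2 divides 8 — holds.
#8 h = -7 is in {-4, -12, -7} — holds.
#9 5g - 5c = 5(10) - 5(1) = 45 — holds.
#10 a + c = 8 + 1 = 9 — holds.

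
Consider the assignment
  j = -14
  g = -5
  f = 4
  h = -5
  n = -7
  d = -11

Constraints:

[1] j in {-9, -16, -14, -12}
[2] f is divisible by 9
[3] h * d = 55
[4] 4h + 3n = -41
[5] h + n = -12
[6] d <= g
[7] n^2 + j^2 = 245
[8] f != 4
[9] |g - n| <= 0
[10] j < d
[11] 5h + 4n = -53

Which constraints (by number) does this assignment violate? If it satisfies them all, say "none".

[1] j = -14 is in {-9, -16, -14, -12} — OK.
[2] 4 = 9*0 + 4, so 9 does not divide 4 — violated.
[3] h * d = -5 * (-11) = 55 — OK.
[4] 4h + 3n = 4(-5) + 3(-7) = -41 — OK.
[5] h + n = -5 + (-7) = -12 — OK.
[6] d = -11, g = -5; -11 ≤ -5 — OK.
[7] n^2 + j^2 = (-7)^2 + (-14)^2 = 49 + 196 = 245 — OK.
[8] f = 4, but 4 is required to differ — violated.
[9] |-5 - (-7)| = 2; 2 > 0, exceeds bound 0 — violated.
[10] j = -14, d = -11; -14 < -11 — OK.
[11] 5h + 4n = 5(-5) + 4(-7) = -53 — OK.

Constraints 2, 8, 9 are violated.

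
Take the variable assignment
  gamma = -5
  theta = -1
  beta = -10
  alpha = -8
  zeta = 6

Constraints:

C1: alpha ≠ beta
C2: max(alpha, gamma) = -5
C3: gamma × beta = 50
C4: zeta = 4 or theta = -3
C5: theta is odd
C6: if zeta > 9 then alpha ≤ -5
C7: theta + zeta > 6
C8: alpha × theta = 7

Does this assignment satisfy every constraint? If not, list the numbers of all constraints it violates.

Constraints 4, 7, 8 do not hold.

C1: alpha = -8, beta = -10; distinct — satisfied.
C2: max(-8, -5) = -5 — satisfied.
C3: gamma × beta = -5 × (-10) = 50 — satisfied.
C4: zeta = 6 ≠ 4 and theta = -1 ≠ -3; both disjuncts false — violated.
C5: theta = -1 is odd — satisfied.
C6: zeta = 6, not > 9; antecedent false, conditional vacuously true — satisfied.
C7: theta + zeta = -1 + 6 = 5; 5 ≤ 6, bound 6 not met — violated.
C8: alpha × theta = -8 × (-1) = 8, not 7 — violated.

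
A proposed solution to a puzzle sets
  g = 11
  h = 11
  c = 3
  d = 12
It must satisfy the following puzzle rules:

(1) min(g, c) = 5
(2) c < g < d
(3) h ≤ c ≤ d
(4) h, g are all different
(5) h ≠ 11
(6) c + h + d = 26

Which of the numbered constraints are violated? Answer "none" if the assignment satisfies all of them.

(1) min(11, 3) = 3, not 5 — does not hold.
(2) values 3 < 11 < 12 — holds.
(3) values 11, 3, 12; h = 11 is not ≤ c = 3 — does not hold.
(4) h = g = 11, not all different — does not hold.
(5) h = 11, but 11 is required to differ — does not hold.
(6) c + h + d = 3 + 11 + 12 = 26 — holds.

Constraints 1, 3, 4, and 5 are violated.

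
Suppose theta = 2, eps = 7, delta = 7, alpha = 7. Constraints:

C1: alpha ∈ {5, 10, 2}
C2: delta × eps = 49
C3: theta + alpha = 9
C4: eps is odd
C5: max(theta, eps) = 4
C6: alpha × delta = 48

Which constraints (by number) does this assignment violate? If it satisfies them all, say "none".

Violated: 1, 5, and 6.

C1: alpha = 7 is not in {5, 10, 2}  FAIL
C2: delta × eps = 7 × 7 = 49  OK
C3: theta + alpha = 2 + 7 = 9  OK
C4: eps = 7 is odd  OK
C5: max(2, 7) = 7, not 4  FAIL
C6: alpha × delta = 7 × 7 = 49, not 48  FAIL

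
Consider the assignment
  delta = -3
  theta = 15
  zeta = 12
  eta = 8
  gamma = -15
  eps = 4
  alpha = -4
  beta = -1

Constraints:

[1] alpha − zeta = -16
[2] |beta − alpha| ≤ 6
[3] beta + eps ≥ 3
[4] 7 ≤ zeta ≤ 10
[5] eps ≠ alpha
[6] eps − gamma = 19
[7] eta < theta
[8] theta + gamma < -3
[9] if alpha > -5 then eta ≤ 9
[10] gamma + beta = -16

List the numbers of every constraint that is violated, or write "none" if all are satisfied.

[1] alpha − zeta = -4 − 12 = -16 — OK.
[2] |-1 − (-4)| = 3; 3 ≤ 6 — OK.
[3] beta + eps = -1 + 4 = 3; 3 ≥ 3 — OK.
[4] zeta = 12 is outside [7, 10] — violated.
[5] eps = 4, alpha = -4; distinct — OK.
[6] eps − gamma = 4 − (-15) = 19 — OK.
[7] eta = 8, theta = 15; 8 < 15 — OK.
[8] theta + gamma = 15 + (-15) = 0; 0 ≥ -3, bound -3 not met — violated.
[9] alpha = -4 > -5, so we need eta ≤ 9; eta = 8 ≤ 9 — OK.
[10] gamma + beta = -15 + (-1) = -16 — OK.

Violated: 4, 8.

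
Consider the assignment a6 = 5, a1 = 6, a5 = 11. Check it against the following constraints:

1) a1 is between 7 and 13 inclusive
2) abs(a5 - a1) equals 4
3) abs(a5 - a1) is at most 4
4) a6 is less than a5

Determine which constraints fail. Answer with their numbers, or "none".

Violated: 1, 2, and 3.

1) a1 = 6 is outside [7, 13]  false
2) abs(11 - 6) = 5, not 4  false
3) abs(11 - 6) = 5; 5 > 4, exceeds bound 4  false
4) a6 = 5, a5 = 11; 5 < 11  true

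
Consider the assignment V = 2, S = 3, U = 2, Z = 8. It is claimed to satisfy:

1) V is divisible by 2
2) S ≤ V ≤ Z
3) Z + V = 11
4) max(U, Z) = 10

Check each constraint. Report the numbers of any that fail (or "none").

Violated: 2, 3, and 4.

1) 2 / 2 = 1, so 2 divides 2 — holds.
2) values 3, 2, 8; S = 3 is not ≤ V = 2 — fails.
3) Z + V = 8 + 2 = 10, not 11 — fails.
4) max(2, 8) = 8, not 10 — fails.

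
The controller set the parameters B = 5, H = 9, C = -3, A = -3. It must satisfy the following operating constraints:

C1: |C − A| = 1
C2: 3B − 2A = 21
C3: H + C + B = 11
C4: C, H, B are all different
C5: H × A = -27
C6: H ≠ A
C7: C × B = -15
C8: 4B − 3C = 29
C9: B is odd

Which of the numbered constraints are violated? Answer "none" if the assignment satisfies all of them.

C1: |-3 − (-3)| = 0, not 1  FAIL
C2: 3B − 2A = 3(5) − 2(-3) = 21  OK
C3: H + C + B = 9 + (-3) + 5 = 11  OK
C4: values -3, 9, 5 are pairwise distinct  OK
C5: H × A = 9 × (-3) = -27  OK
C6: H = 9, A = -3; distinct  OK
C7: C × B = -3 × 5 = -15  OK
C8: 4B − 3C = 4(5) − 3(-3) = 29  OK
C9: B = 5 is odd  OK

The assignment fails constraint 1.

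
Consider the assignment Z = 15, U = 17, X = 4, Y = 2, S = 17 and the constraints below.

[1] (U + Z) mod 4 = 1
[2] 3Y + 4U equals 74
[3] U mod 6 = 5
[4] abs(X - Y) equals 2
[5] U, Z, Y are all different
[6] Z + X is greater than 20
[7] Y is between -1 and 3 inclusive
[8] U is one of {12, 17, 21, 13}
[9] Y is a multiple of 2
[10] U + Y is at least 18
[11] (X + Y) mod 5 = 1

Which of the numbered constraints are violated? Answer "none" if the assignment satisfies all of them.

[1] U + Z = 32; 32 mod 4 = 0, not 1  ✗
[2] 3Y + 4U = 3(2) + 4(17) = 74  ✓
[3] 17 mod 6 = 5  ✓
[4] abs(4 - 2) = 2  ✓
[5] values 17, 15, 2 are pairwise distinct  ✓
[6] Z + X = 15 + 4 = 19; 19 ≤ 20, bound 20 not met  ✗
[7] Y = 2 lies in [-1, 3]  ✓
[8] U = 17 is in {12, 17, 21, 13}  ✓
[9] 2 / 2 = 1, so 2 divides 2  ✓
[10] U + Y = 17 + 2 = 19; 19 ≥ 18  ✓
[11] X + Y = 6; 6 mod 5 = 1  ✓

Violated: 1, 6.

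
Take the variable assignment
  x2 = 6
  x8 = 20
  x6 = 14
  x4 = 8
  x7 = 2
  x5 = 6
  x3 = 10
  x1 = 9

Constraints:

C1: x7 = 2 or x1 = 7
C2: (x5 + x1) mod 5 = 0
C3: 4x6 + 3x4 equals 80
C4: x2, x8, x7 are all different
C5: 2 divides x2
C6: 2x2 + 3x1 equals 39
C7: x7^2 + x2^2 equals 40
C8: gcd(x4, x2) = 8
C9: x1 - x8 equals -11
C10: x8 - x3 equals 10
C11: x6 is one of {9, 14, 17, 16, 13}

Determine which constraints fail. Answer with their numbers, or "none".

Constraint 8 does not hold.

C1: x7 = 2 = 2 (first disjunct) — satisfied.
C2: x5 + x1 = 15; 15 mod 5 = 0 — satisfied.
C3: 4x6 + 3x4 = 4(14) + 3(8) = 80 — satisfied.
C4: values 6, 20, 2 are pairwise distinct — satisfied.
C5: 6 / 2 = 3, so 2 divides 6 — satisfied.
C6: 2x2 + 3x1 = 2(6) + 3(9) = 39 — satisfied.
C7: x7^2 + x2^2 = 2^2 + 6^2 = 4 + 36 = 40 — satisfied.
C8: gcd(8, 6) = 2, not 8 — violated.
C9: x1 - x8 = 9 - 20 = -11 — satisfied.
C10: x8 - x3 = 20 - 10 = 10 — satisfied.
C11: x6 = 14 is in {9, 14, 17, 16, 13} — satisfied.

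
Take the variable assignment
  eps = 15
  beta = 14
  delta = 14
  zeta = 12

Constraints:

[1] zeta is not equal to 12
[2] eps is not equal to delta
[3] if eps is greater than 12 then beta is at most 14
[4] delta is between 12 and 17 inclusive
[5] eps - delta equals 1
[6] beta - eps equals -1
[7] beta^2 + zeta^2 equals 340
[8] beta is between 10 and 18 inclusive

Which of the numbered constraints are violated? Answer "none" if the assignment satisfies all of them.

Constraint 1 is violated.

[1] zeta = 12, but 12 is required to differ  FAIL
[2] eps = 15, delta = 14; distinct  OK
[3] eps = 15 > 12, so we need beta ≤ 14; beta = 14 ≤ 14  OK
[4] delta = 14 lies in [12, 17]  OK
[5] eps - delta = 15 - 14 = 1  OK
[6] beta - eps = 14 - 15 = -1  OK
[7] beta^2 + zeta^2 = 14^2 + 12^2 = 196 + 144 = 340  OK
[8] beta = 14 lies in [10, 18]  OK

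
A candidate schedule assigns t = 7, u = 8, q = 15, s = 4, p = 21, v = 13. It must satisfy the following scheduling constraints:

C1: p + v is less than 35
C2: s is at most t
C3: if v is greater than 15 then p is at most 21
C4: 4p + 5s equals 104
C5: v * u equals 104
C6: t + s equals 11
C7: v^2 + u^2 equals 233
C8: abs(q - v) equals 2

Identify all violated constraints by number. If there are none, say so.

No violations.

C1: p + v = 21 + 13 = 34; 34 < 35  ✓
C2: s = 4, t = 7; 4 ≤ 7  ✓
C3: v = 13, not > 15; antecedent false, conditional vacuously true  ✓
C4: 4p + 5s = 4(21) + 5(4) = 104  ✓
C5: v * u = 13 * 8 = 104  ✓
C6: t + s = 7 + 4 = 11  ✓
C7: v^2 + u^2 = 13^2 + 8^2 = 169 + 64 = 233  ✓
C8: abs(15 - 13) = 2  ✓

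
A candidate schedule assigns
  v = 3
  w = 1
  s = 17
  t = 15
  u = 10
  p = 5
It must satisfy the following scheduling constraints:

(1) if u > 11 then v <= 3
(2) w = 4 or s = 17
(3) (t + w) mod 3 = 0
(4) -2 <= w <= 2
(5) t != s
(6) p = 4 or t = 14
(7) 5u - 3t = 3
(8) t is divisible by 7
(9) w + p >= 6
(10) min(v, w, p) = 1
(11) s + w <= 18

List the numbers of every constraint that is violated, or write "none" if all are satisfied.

Constraints 3, 6, 7, 8 do not hold.

(1) u = 10, not > 11; antecedent false, conditional vacuously true — satisfied.
(2) w = 1 ≠ 4, but s = 17 = 17 (second disjunct) — satisfied.
(3) t + w = 16; 16 mod 3 = 1, not 0 — violated.
(4) w = 1 lies in [-2, 2] — satisfied.
(5) t = 15, s = 17; distinct — satisfied.
(6) p = 5 ≠ 4 and t = 15 ≠ 14; both disjuncts false — violated.
(7) 5u - 3t = 5(10) - 3(15) = 5, not 3 — violated.
(8) 15 = 7*2 + 1, so 7 does not divide 15 — violated.
(9) w + p = 1 + 5 = 6; 6 ≥ 6 — satisfied.
(10) min(3, 1, 5) = 1 — satisfied.
(11) s + w = 17 + 1 = 18; 18 ≤ 18 — satisfied.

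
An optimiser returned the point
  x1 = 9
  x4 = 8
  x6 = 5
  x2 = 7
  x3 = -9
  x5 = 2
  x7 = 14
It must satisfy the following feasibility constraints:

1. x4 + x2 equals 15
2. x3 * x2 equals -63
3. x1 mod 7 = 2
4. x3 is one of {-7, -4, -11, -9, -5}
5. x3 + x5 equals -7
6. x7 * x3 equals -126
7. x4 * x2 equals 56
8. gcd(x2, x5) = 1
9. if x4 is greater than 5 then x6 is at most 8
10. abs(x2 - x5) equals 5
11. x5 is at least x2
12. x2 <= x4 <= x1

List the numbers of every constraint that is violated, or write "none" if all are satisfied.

Constraint 11 does not hold.

1. x4 + x2 = 8 + 7 = 15  holds
2. x3 * x2 = -9 * 7 = -63  holds
3. 9 mod 7 = 2  holds
4. x3 = -9 is in {-7, -4, -11, -9, -5}  holds
5. x3 + x5 = -9 + 2 = -7  holds
6. x7 * x3 = 14 * (-9) = -126  holds
7. x4 * x2 = 8 * 7 = 56  holds
8. gcd(7, 2) = 1  holds
9. x4 = 8 > 5, so we need x6 ≤ 8; x6 = 5 ≤ 8  holds
10. abs(7 - 2) = 5  holds
11. x5 = 2, x2 = 7; 2 < 7 (want ≥)  fails
12. values 7 <= 8 <= 9  holds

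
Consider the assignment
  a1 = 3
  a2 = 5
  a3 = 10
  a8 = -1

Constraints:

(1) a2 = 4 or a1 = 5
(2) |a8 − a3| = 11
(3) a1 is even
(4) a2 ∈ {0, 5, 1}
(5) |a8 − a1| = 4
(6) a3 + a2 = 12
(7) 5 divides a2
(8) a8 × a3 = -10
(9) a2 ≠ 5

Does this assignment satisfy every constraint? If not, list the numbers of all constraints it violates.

No — constraints 1, 3, 6, and 9 are not satisfied.

(1) a2 = 5 ≠ 4 and a1 = 3 ≠ 5; both disjuncts false  false
(2) |-1 − 10| = 11  true
(3) a1 = 3 is odd  false
(4) a2 = 5 is in {0, 5, 1}  true
(5) |-1 − 3| = 4  true
(6) a3 + a2 = 10 + 5 = 15, not 12  false
(7) 5 / 5 = 1, so 5 divides 5  true
(8) a8 × a3 = -1 × 10 = -10  true
(9) a2 = 5, but 5 is required to differ  false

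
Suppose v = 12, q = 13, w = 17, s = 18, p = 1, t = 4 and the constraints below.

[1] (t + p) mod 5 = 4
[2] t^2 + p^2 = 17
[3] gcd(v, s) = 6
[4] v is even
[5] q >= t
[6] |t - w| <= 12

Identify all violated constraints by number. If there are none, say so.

[1] t + p = 5; 5 mod 5 = 0, not 4  ✗
[2] t^2 + p^2 = 4^2 + 1^2 = 16 + 1 = 17  ✓
[3] gcd(12, 18) = 6  ✓
[4] v = 12 is even  ✓
[5] q = 13, t = 4; 13 ≥ 4  ✓
[6] |4 - 17| = 13; 13 > 12, exceeds bound 12  ✗

Constraints 1, 6 are violated.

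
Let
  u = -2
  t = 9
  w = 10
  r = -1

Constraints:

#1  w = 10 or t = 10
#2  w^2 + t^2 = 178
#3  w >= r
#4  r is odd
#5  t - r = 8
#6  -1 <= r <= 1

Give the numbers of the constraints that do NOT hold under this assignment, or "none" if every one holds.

#1 w = 10 = 10 (first disjunct) — OK.
#2 w^2 + t^2 = 10^2 + 9^2 = 100 + 81 = 181, not 178 — violated.
#3 w = 10, r = -1; 10 ≥ -1 — OK.
#4 r = -1 is odd — OK.
#5 t - r = 9 - (-1) = 10, not 8 — violated.
#6 r = -1 lies in [-1, 1] — OK.

The assignment fails constraints 2 and 5.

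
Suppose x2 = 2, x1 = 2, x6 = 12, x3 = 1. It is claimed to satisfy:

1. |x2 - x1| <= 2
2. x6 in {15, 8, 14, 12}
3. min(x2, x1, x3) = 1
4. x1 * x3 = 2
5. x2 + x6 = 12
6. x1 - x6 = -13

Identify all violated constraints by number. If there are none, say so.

1. |2 - 2| = 0; 0 ≤ 2  ✓
2. x6 = 12 is in {15, 8, 14, 12}  ✓
3. min(2, 2, 1) = 1  ✓
4. x1 * x3 = 2 * 1 = 2  ✓
5. x2 + x6 = 2 + 12 = 14, not 12  ✗
6. x1 - x6 = 2 - 12 = -10, not -13  ✗

Violated: 5, 6.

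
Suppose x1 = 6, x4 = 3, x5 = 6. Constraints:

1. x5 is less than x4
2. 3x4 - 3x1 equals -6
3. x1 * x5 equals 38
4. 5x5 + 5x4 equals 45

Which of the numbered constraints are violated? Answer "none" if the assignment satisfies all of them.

1. x5 = 6, x4 = 3; 6 ≥ 3 (want <) — violated.
2. 3x4 - 3x1 = 3(3) - 3(6) = -9, not -6 — violated.
3. x1 * x5 = 6 * 6 = 36, not 38 — violated.
4. 5x5 + 5x4 = 5(6) + 5(3) = 45 — satisfied.

The assignment fails constraints 1, 2, and 3.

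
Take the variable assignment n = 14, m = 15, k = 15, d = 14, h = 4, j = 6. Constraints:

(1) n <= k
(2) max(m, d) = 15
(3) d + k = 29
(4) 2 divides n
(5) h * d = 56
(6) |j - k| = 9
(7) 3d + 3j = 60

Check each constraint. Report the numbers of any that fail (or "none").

(1) n = 14, k = 15; 14 ≤ 15 — holds.
(2) max(15, 14) = 15 — holds.
(3) d + k = 14 + 15 = 29 — holds.
(4) 14 / 2 = 7, so 2 divides 14 — holds.
(5) h * d = 4 * 14 = 56 — holds.
(6) |6 - 15| = 9 — holds.
(7) 3d + 3j = 3(14) + 3(6) = 60 — holds.

Yes — all constraints hold.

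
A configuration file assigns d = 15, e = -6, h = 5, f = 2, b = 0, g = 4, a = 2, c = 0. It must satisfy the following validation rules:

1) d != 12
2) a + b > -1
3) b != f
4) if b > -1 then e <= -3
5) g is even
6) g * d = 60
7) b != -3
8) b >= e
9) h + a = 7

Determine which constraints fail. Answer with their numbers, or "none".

1) d = 15, and 15 ≠ 12 — OK.
2) a + b = 2 + 0 = 2; 2 > -1 — OK.
3) b = 0, f = 2; distinct — OK.
4) b = 0 > -1, so we need e ≤ -3; e = -6 ≤ -3 — OK.
5) g = 4 is even — OK.
6) g * d = 4 * 15 = 60 — OK.
7) b = 0, and 0 ≠ -3 — OK.
8) b = 0, e = -6; 0 ≥ -6 — OK.
9) h + a = 5 + 2 = 7 — OK.

Yes — all constraints hold.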